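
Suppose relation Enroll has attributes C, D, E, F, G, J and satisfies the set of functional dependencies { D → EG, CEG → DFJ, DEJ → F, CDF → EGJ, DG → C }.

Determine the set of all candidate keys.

{D}⁺: D→EG adds E, G; DG→C adds C; CEG→DFJ adds F, J → {C, D, E, F, G, J}.
{C, E, G}⁺: CEG→DFJ adds D, F, J → {C, D, E, F, G, J}. Minimal: {E, G}⁺ = {E, G}; {C, G}⁺ = {C, G}; {C, E}⁺ = {C, E} — none reach the full schema.
Any other superkey contains one of these as a subset, so there are no further candidate keys.

{D}, {C, E, G}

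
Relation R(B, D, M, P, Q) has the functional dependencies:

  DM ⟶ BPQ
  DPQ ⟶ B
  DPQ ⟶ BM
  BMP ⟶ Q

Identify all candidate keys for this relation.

{D, M}, {D, P, Q}

Attribute D never appears on the right-hand side of any dependency, so D must belong to every candidate key.
{D}⁺ = {D}, which is not all of the schema, so we must add further attributes.
{D, M}⁺: DM→BPQ adds B, P, Q → {B, D, M, P, Q}. Minimal: {M}⁺ = {M}; {D}⁺ = {D} — none reach the full schema.
{D, P, Q}⁺: DPQ→B adds B; DPQ→BM adds M → {B, D, M, P, Q}. Minimal: {P, Q}⁺ = {P, Q}; {D, Q}⁺ = {D, Q}; {D, P}⁺ = {D, P} — none reach the full schema.
Any other superkey contains one of these as a subset, so there are no further candidate keys.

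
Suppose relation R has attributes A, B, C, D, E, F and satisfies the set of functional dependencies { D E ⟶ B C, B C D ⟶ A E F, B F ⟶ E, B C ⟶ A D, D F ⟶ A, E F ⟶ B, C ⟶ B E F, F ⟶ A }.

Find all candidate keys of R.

(C); (D, E); (B, D, F)

{C}⁺: C→BEF adds B, E, F; F→A adds A; BC→AD adds D → {A, B, C, D, E, F}.
{D, E}⁺: DE→BC adds B, C; BCD→AEF adds A, F → {A, B, C, D, E, F}. Minimal: {E}⁺ = {E}; {D}⁺ = {D} — none reach the full schema.
{B, D, F}⁺: BF→E adds E; DF→A adds A; DE→BC adds C → {A, B, C, D, E, F}. Minimal: {D, F}⁺ = {A, D, F}; {B, F}⁺ = {A, B, E, F}; {B, D}⁺ = {B, D} — none reach the full schema.
Any other superkey contains one of these as a subset, so there are no further candidate keys.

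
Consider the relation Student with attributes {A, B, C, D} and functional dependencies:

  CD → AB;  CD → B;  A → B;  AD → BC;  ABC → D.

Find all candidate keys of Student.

{A, C}, {A, D}, {C, D}

{A, C}⁺: A→B adds B; ABC→D adds D → {A, B, C, D}.
{A, D}⁺: A→B adds B; AD→BC adds C → {A, B, C, D}.
{C, D}⁺: CD→AB adds A, B → {A, B, C, D}.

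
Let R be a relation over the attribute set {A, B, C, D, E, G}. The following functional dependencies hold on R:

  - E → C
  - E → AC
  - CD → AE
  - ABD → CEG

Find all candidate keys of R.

Attributes B, D never appear on any right-hand side, so every candidate key must contain {B, D}.
{B, D}⁺ = {B, D}, which is not all of the schema, so we must add further attributes.
{A, B, D}⁺: ABD→CEG adds C, E, G → {A, B, C, D, E, G}.
{B, C, D}⁺: CD→AE adds A, E; ABD→CEG adds G → {A, B, C, D, E, G}.
{B, D, E}⁺: E→C adds C; E→AC adds A; ABD→CEG adds G → {A, B, C, D, E, G}.

{A, B, D}; {B, C, D}; {B, D, E}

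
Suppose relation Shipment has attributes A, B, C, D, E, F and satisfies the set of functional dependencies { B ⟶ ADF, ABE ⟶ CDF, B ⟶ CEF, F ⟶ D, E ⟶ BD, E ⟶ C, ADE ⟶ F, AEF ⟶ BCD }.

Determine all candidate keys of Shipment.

{B}⁺: B→ADF adds A, D, F; B→CEF adds C, E → {A, B, C, D, E, F}.
{E}⁺: E→BD adds B, D; E→C adds C; B→ADF adds A, F → {A, B, C, D, E, F}.

{B}, {E}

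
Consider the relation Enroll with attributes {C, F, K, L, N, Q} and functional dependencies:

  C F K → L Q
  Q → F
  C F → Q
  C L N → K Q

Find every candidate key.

{C, L, N}⁺: CLN→KQ adds K, Q; Q→F adds F → {C, F, K, L, N, Q}.
{C, F, K, N}⁺: CFK→LQ adds L, Q → {C, F, K, L, N, Q}.
{C, K, N, Q}⁺: Q→F adds F; CFK→LQ adds L → {C, F, K, L, N, Q}.
Any other superkey contains one of these as a subset, so there are no further candidate keys.

(C, L, N), (C, F, K, N), (C, K, N, Q)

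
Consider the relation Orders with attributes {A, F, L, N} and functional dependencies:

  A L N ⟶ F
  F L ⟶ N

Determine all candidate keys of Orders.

{A, F, L}, {A, L, N}

Attributes A, L never appear on any right-hand side, so every candidate key must contain {A, L}.
{A, L}⁺ = {A, L}, which is not all of the schema, so we must add further attributes.
{A, F, L}⁺: FL→N adds N → {A, F, L, N}. Minimal: {F, L}⁺ = {F, L, N}; {A, L}⁺ = {A, L}; {A, F}⁺ = {A, F} — none reach the full schema.
{A, L, N}⁺: ALN→F adds F → {A, F, L, N}. Minimal: {L, N}⁺ = {L, N}; {A, N}⁺ = {A, N}; {A, L}⁺ = {A, L} — none reach the full schema.
Any other superkey contains one of these as a subset, so there are no further candidate keys.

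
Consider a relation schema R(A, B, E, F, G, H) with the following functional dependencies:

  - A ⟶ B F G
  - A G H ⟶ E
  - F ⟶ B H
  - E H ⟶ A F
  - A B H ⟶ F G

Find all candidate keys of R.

{A}; {E, F}; {E, H}

{A}⁺: A→BFG adds B, F, G; F→BH adds H; AGH→E adds E → {A, B, E, F, G, H}.
{E, F}⁺: F→BH adds B, H; EH→AF adds A; ABH→FG adds G → {A, B, E, F, G, H}. Minimal: {F}⁺ = {B, F, H}; {E}⁺ = {E} — none reach the full schema.
{E, H}⁺: EH→AF adds A, F; A→BFG adds B, G → {A, B, E, F, G, H}. Minimal: {H}⁺ = {H}; {E}⁺ = {E} — none reach the full schema.
Any other superkey contains one of these as a subset, so there are no further candidate keys.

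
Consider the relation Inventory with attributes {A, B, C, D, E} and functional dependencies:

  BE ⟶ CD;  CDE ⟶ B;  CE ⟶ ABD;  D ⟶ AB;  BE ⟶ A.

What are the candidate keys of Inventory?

{B, E}, {C, E}, {D, E}

Attribute E never appears on the right-hand side of any dependency, so E must belong to every candidate key.
{E}⁺ = {E}, which is not all of the schema, so we must add further attributes.
{B, E}⁺: BE→CD adds C, D; CE→ABD adds A → {A, B, C, D, E}. Minimal: {E}⁺ = {E}; {B}⁺ = {B} — none reach the full schema.
{C, E}⁺: CE→ABD adds A, B, D → {A, B, C, D, E}. Minimal: {E}⁺ = {E}; {C}⁺ = {C} — none reach the full schema.
{D, E}⁺: D→AB adds A, B; BE→CD adds C → {A, B, C, D, E}. Minimal: {E}⁺ = {E}; {D}⁺ = {A, B, D} — none reach the full schema.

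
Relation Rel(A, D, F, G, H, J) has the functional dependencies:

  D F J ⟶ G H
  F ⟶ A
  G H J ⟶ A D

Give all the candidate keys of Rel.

Attributes F, J never appear on any right-hand side, so every candidate key must contain {F, J}.
{F, J}⁺ = {A, F, J}, which is not all of the schema, so we must add further attributes.
{D, F, J}⁺: DFJ→GH adds G, H; F→A adds A → {A, D, F, G, H, J}.
{F, G, H, J}⁺: F→A adds A; GHJ→AD adds D → {A, D, F, G, H, J}.

DFJ, FGHJ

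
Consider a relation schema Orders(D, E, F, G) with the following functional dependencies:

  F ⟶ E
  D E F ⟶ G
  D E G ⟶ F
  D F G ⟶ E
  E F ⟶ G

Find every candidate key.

(D, F), (D, E, G)

Attribute D never appears on the right-hand side of any dependency, so D must belong to every candidate key.
{D}⁺ = {D}, which is not all of the schema, so we must add further attributes.
{D, F}⁺: F→E adds E; DEF→G adds G → {D, E, F, G}. Minimal: {F}⁺ = {E, F, G}; {D}⁺ = {D} — none reach the full schema.
{D, E, G}⁺: DEG→F adds F → {D, E, F, G}. Minimal: {E, G}⁺ = {E, G}; {D, G}⁺ = {D, G}; {D, E}⁺ = {D, E} — none reach the full schema.
Any other superkey contains one of these as a subset, so there are no further candidate keys.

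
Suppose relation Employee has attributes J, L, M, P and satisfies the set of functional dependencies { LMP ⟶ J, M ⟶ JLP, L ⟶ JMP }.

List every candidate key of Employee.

{L}⁺: L→JMP adds J, M, P → {J, L, M, P}.
{M}⁺: M→JLP adds J, L, P → {J, L, M, P}.
Any other superkey contains one of these as a subset, so there are no further candidate keys.

(L); (M)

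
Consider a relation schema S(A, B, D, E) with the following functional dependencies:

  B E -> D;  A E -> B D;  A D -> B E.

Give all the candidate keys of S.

Attribute A never appears on the right-hand side of any dependency, so A must belong to every candidate key.
{A}⁺ = {A}, which is not all of the schema, so we must add further attributes.
{A, D}⁺: AD→BE adds B, E → {A, B, D, E}. Minimal: {D}⁺ = {D}; {A}⁺ = {A} — none reach the full schema.
{A, E}⁺: AE→BD adds B, D → {A, B, D, E}. Minimal: {E}⁺ = {E}; {A}⁺ = {A} — none reach the full schema.

{A, D}, {A, E}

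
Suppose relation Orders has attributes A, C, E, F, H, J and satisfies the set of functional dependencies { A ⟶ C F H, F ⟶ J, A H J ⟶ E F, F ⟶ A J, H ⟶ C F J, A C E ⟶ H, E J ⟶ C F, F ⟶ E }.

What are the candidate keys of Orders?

{A}, {F}, {H}, {E, J}

{A}⁺: A→CFH adds C, F, H; F→J adds J; AHJ→EF adds E → {A, C, E, F, H, J}.
{F}⁺: F→J adds J; F→AJ adds A; F→E adds E; A→CFH adds C, H → {A, C, E, F, H, J}.
{H}⁺: H→CFJ adds C, F, J; F→E adds E; F→AJ adds A → {A, C, E, F, H, J}.
{E, J}⁺: EJ→CF adds C, F; F→AJ adds A; ACE→H adds H → {A, C, E, F, H, J}. Minimal: {J}⁺ = {J}; {E}⁺ = {E} — none reach the full schema.
Any other superkey contains one of these as a subset, so there are no further candidate keys.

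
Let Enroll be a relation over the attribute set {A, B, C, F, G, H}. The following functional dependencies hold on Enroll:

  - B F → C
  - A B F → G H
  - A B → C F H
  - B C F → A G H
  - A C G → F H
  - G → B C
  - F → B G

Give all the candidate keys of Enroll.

F; AB; AG

{F}⁺: F→BG adds B, G; BF→C adds C; BCF→AGH adds A, H → {A, B, C, F, G, H}.
{A, B}⁺: AB→CFH adds C, F, H; BCF→AGH adds G → {A, B, C, F, G, H}. Minimal: {B}⁺ = {B}; {A}⁺ = {A} — none reach the full schema.
{A, G}⁺: G→BC adds B, C; AB→CFH adds F, H → {A, B, C, F, G, H}. Minimal: {G}⁺ = {B, C, G}; {A}⁺ = {A} — none reach the full schema.
Any other superkey contains one of these as a subset, so there are no further candidate keys.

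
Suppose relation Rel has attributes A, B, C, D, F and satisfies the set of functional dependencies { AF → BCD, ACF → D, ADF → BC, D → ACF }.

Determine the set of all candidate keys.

{D}⁺: D→ACF adds A, C, F; AF→BCD adds B → {A, B, C, D, F}.
{A, F}⁺: AF→BCD adds B, C, D → {A, B, C, D, F}. Minimal: {F}⁺ = {F}; {A}⁺ = {A} — none reach the full schema.
Any other superkey contains one of these as a subset, so there are no further candidate keys.

D; AF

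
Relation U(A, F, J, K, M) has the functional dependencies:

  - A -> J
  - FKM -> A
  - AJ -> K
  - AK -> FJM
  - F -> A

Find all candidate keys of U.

{A}⁺: A→J adds J; AJ→K adds K; AK→FJM adds F, M → {A, F, J, K, M}.
{F}⁺: F→A adds A; A→J adds J; AJ→K adds K; AK→FJM adds M → {A, F, J, K, M}.

(A); (F)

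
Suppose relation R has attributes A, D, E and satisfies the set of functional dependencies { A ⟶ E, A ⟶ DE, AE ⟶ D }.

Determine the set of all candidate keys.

{A}

{A}⁺: A→E adds E; A→DE adds D → {A, D, E}.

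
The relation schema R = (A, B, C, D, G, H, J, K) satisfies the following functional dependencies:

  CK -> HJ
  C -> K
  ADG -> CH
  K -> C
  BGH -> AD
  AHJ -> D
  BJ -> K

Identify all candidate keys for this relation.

{B, C, G}; {B, G, H}; {B, G, J}; {B, G, K}; {A, B, D, G}

Attributes B, G never appear on any right-hand side, so every candidate key must contain {B, G}.
{B, G}⁺ = {B, G}, which is not all of the schema, so we must add further attributes.
{B, C, G}⁺: C→K adds K; CK→HJ adds H, J; BGH→AD adds A, D → {A, B, C, D, G, H, J, K}. Minimal: {C, G}⁺ = {C, G, H, J, K}; {B, G}⁺ = {B, G}; {B, C}⁺ = {B, C, H, J, K} — none reach the full schema.
{B, G, H}⁺: BGH→AD adds A, D; ADG→CH adds C; C→K adds K; CK→HJ adds J → {A, B, C, D, G, H, J, K}. Minimal: {G, H}⁺ = {G, H}; {B, H}⁺ = {B, H}; {B, G}⁺ = {B, G} — none reach the full schema.
{B, G, J}⁺: BJ→K adds K; K→C adds C; CK→HJ adds H; BGH→AD adds A, D → {A, B, C, D, G, H, J, K}. Minimal: {G, J}⁺ = {G, J}; {B, J}⁺ = {B, C, H, J, K}; {B, G}⁺ = {B, G} — none reach the full schema.
{B, G, K}⁺: K→C adds C; CK→HJ adds H, J; BGH→AD adds A, D → {A, B, C, D, G, H, J, K}. Minimal: {G, K}⁺ = {C, G, H, J, K}; {B, K}⁺ = {B, C, H, J, K}; {B, G}⁺ = {B, G} — none reach the full schema.
{A, B, D, G}⁺: ADG→CH adds C, H; C→K adds K; CK→HJ adds J → {A, B, C, D, G, H, J, K}. Minimal: {B, D, G}⁺ = {B, D, G}; {A, D, G}⁺ = {A, C, D, G, H, J, K}; {A, B, G}⁺ = {A, B, G}; … — none reach the full schema.
Any other superkey contains one of these as a subset, so there are no further candidate keys.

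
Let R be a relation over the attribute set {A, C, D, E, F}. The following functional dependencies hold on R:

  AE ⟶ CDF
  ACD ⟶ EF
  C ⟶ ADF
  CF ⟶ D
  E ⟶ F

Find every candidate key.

{C}, {A, E}

{C}⁺: C→ADF adds A, D, F; ACD→EF adds E → {A, C, D, E, F}.
{A, E}⁺: AE→CDF adds C, D, F → {A, C, D, E, F}. Minimal: {E}⁺ = {E, F}; {A}⁺ = {A} — none reach the full schema.
Any other superkey contains one of these as a subset, so there are no further candidate keys.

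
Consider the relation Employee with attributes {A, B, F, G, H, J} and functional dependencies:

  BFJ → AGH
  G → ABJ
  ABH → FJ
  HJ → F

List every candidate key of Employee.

{F, G}⁺: G→ABJ adds A, B, J; BFJ→AGH adds H → {A, B, F, G, H, J}. Minimal: {G}⁺ = {A, B, G, J}; {F}⁺ = {F} — none reach the full schema.
{G, H}⁺: G→ABJ adds A, B, J; ABH→FJ adds F → {A, B, F, G, H, J}. Minimal: {H}⁺ = {H}; {G}⁺ = {A, B, G, J} — none reach the full schema.
{A, B, H}⁺: ABH→FJ adds F, J; BFJ→AGH adds G → {A, B, F, G, H, J}. Minimal: {B, H}⁺ = {B, H}; {A, H}⁺ = {A, H}; {A, B}⁺ = {A, B} — none reach the full schema.
{B, F, J}⁺: BFJ→AGH adds A, G, H → {A, B, F, G, H, J}. Minimal: {F, J}⁺ = {F, J}; {B, J}⁺ = {B, J}; {B, F}⁺ = {B, F} — none reach the full schema.
{B, H, J}⁺: HJ→F adds F; BFJ→AGH adds A, G → {A, B, F, G, H, J}. Minimal: {H, J}⁺ = {F, H, J}; {B, J}⁺ = {B, J}; {B, H}⁺ = {B, H} — none reach the full schema.
Any other superkey contains one of these as a subset, so there are no further candidate keys.

{F, G}, {G, H}, {A, B, H}, {B, F, J}, {B, H, J}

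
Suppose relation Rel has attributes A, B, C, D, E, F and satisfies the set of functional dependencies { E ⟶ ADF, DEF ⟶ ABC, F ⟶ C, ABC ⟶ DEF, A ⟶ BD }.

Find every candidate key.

{E}⁺: E→ADF adds A, D, F; DEF→ABC adds B, C → {A, B, C, D, E, F}.
{A, C}⁺: A→BD adds B, D; ABC→DEF adds E, F → {A, B, C, D, E, F}. Minimal: {C}⁺ = {C}; {A}⁺ = {A, B, D} — none reach the full schema.
{A, F}⁺: F→C adds C; A→BD adds B, D; ABC→DEF adds E → {A, B, C, D, E, F}. Minimal: {F}⁺ = {C, F}; {A}⁺ = {A, B, D} — none reach the full schema.

(E), (A, C), (A, F)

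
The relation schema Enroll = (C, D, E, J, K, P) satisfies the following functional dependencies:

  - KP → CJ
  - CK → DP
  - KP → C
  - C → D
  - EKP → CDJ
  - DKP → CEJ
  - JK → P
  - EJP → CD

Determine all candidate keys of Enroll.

Attribute K never appears on the right-hand side of any dependency, so K must belong to every candidate key.
{K}⁺ = {K}, which is not all of the schema, so we must add further attributes.
{C, K}⁺: CK→DP adds D, P; DKP→CEJ adds E, J → {C, D, E, J, K, P}. Minimal: {K}⁺ = {K}; {C}⁺ = {C, D} — none reach the full schema.
{J, K}⁺: JK→P adds P; KP→CJ adds C; CK→DP adds D; DKP→CEJ adds E → {C, D, E, J, K, P}. Minimal: {K}⁺ = {K}; {J}⁺ = {J} — none reach the full schema.
{K, P}⁺: KP→CJ adds C, J; CK→DP adds D; DKP→CEJ adds E → {C, D, E, J, K, P}. Minimal: {P}⁺ = {P}; {K}⁺ = {K} — none reach the full schema.
Any other superkey contains one of these as a subset, so there are no further candidate keys.

{C, K}; {J, K}; {K, P}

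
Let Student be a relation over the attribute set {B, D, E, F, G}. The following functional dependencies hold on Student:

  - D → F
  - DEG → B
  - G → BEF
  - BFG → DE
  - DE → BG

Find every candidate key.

{G}⁺: G→BEF adds B, E, F; BFG→DE adds D → {B, D, E, F, G}.
{D, E}⁺: D→F adds F; DE→BG adds B, G → {B, D, E, F, G}. Minimal: {E}⁺ = {E}; {D}⁺ = {D, F} — none reach the full schema.
Any other superkey contains one of these as a subset, so there are no further candidate keys.

G, DE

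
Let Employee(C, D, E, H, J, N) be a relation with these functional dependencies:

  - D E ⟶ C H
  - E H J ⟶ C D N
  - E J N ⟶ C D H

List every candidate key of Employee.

Attributes E, J never appear on any right-hand side, so every candidate key must contain {E, J}.
{E, J}⁺ = {E, J}, which is not all of the schema, so we must add further attributes.
{D, E, J}⁺: DE→CH adds C, H; EHJ→CDN adds N → {C, D, E, H, J, N}. Minimal: {E, J}⁺ = {E, J}; {D, J}⁺ = {D, J}; {D, E}⁺ = {C, D, E, H} — none reach the full schema.
{E, H, J}⁺: EHJ→CDN adds C, D, N → {C, D, E, H, J, N}. Minimal: {H, J}⁺ = {H, J}; {E, J}⁺ = {E, J}; {E, H}⁺ = {E, H} — none reach the full schema.
{E, J, N}⁺: EJN→CDH adds C, D, H → {C, D, E, H, J, N}. Minimal: {J, N}⁺ = {J, N}; {E, N}⁺ = {E, N}; {E, J}⁺ = {E, J} — none reach the full schema.

{D, E, J}, {E, H, J}, {E, J, N}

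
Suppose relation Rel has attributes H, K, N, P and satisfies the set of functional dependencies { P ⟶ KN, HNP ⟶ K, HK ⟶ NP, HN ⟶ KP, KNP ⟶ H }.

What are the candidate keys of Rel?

(P); (H, K); (H, N)

{P}⁺: P→KN adds K, N; KNP→H adds H → {H, K, N, P}.
{H, K}⁺: HK→NP adds N, P → {H, K, N, P}.
{H, N}⁺: HN→KP adds K, P → {H, K, N, P}.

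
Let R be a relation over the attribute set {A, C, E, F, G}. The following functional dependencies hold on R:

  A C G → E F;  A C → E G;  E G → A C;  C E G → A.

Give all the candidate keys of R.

{A, C}⁺: AC→EG adds E, G; ACG→EF adds F → {A, C, E, F, G}. Minimal: {C}⁺ = {C}; {A}⁺ = {A} — none reach the full schema.
{E, G}⁺: EG→AC adds A, C; ACG→EF adds F → {A, C, E, F, G}. Minimal: {G}⁺ = {G}; {E}⁺ = {E} — none reach the full schema.

{A, C}, {E, G}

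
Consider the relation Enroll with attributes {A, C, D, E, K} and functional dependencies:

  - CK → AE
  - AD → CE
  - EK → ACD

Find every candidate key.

Attribute K never appears on the right-hand side of any dependency, so K must belong to every candidate key.
{K}⁺ = {K}, which is not all of the schema, so we must add further attributes.
{C, K}⁺: CK→AE adds A, E; EK→ACD adds D → {A, C, D, E, K}. Minimal: {K}⁺ = {K}; {C}⁺ = {C} — none reach the full schema.
{E, K}⁺: EK→ACD adds A, C, D → {A, C, D, E, K}. Minimal: {K}⁺ = {K}; {E}⁺ = {E} — none reach the full schema.
{A, D, K}⁺: AD→CE adds C, E → {A, C, D, E, K}. Minimal: {D, K}⁺ = {D, K}; {A, K}⁺ = {A, K}; {A, D}⁺ = {A, C, D, E} — none reach the full schema.

CK; EK; ADK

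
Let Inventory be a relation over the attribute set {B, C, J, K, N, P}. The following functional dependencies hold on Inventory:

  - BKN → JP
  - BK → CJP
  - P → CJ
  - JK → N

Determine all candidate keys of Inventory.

BK

Attributes B, K never appear on any right-hand side, so every candidate key must contain {B, K}.
{B, K}⁺ = {B, C, J, K, N, P}, which is all of the schema, so {B, K} is the only candidate key.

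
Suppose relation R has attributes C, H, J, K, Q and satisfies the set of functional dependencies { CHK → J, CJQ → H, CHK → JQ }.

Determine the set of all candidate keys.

{C, H, K}⁺: CHK→J adds J; CHK→JQ adds Q → {C, H, J, K, Q}. Minimal: {H, K}⁺ = {H, K}; {C, K}⁺ = {C, K}; {C, H}⁺ = {C, H} — none reach the full schema.
{C, J, K, Q}⁺: CJQ→H adds H → {C, H, J, K, Q}. Minimal: {J, K, Q}⁺ = {J, K, Q}; {C, K, Q}⁺ = {C, K, Q}; {C, J, Q}⁺ = {C, H, J, Q}; … — none reach the full schema.
Any other superkey contains one of these as a subset, so there are no further candidate keys.

CHK; CJKQ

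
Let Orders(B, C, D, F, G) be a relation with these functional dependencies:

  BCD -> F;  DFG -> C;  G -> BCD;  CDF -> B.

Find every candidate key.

{G}⁺: G→BCD adds B, C, D; BCD→F adds F → {B, C, D, F, G}.

{G}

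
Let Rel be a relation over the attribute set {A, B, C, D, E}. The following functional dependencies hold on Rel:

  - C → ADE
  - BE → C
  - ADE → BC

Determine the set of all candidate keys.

{C}⁺: C→ADE adds A, D, E; ADE→BC adds B → {A, B, C, D, E}.
{B, E}⁺: BE→C adds C; C→ADE adds A, D → {A, B, C, D, E}. Minimal: {E}⁺ = {E}; {B}⁺ = {B} — none reach the full schema.
{A, D, E}⁺: ADE→BC adds B, C → {A, B, C, D, E}. Minimal: {D, E}⁺ = {D, E}; {A, E}⁺ = {A, E}; {A, D}⁺ = {A, D} — none reach the full schema.

{C}, {B, E}, {A, D, E}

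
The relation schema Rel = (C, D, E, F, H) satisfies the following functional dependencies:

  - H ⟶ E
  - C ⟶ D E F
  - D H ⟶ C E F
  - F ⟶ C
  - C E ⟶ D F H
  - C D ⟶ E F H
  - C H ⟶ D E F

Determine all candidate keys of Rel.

{C}⁺: C→DEF adds D, E, F; CE→DFH adds H → {C, D, E, F, H}.
{F}⁺: F→C adds C; C→DEF adds D, E; CE→DFH adds H → {C, D, E, F, H}.
{D, H}⁺: H→E adds E; DH→CEF adds C, F → {C, D, E, F, H}. Minimal: {H}⁺ = {E, H}; {D}⁺ = {D} — none reach the full schema.
Any other superkey contains one of these as a subset, so there are no further candidate keys.

{C}, {F}, {D, H}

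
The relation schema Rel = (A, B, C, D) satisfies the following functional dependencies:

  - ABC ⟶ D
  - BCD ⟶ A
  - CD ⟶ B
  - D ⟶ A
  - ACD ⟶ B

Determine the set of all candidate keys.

{C, D}, {A, B, C}

Attribute C never appears on the right-hand side of any dependency, so C must belong to every candidate key.
{C}⁺ = {C}, which is not all of the schema, so we must add further attributes.
{C, D}⁺: CD→B adds B; D→A adds A → {A, B, C, D}. Minimal: {D}⁺ = {A, D}; {C}⁺ = {C} — none reach the full schema.
{A, B, C}⁺: ABC→D adds D → {A, B, C, D}. Minimal: {B, C}⁺ = {B, C}; {A, C}⁺ = {A, C}; {A, B}⁺ = {A, B} — none reach the full schema.
Any other superkey contains one of these as a subset, so there are no further candidate keys.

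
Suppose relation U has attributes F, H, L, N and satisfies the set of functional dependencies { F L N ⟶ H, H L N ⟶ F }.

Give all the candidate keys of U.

{F, L, N}; {H, L, N}

Attributes L, N never appear on any right-hand side, so every candidate key must contain {L, N}.
{L, N}⁺ = {L, N}, which is not all of the schema, so we must add further attributes.
{F, L, N}⁺: FLN→H adds H → {F, H, L, N}.
{H, L, N}⁺: HLN→F adds F → {F, H, L, N}.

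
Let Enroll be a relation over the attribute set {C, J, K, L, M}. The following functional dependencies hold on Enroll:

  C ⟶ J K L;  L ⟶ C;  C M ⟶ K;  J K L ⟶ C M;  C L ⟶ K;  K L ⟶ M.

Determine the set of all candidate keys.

{C}⁺: C→JKL adds J, K, L; JKL→CM adds M → {C, J, K, L, M}.
{L}⁺: L→C adds C; CL→K adds K; KL→M adds M; C→JKL adds J → {C, J, K, L, M}.

{C}; {L}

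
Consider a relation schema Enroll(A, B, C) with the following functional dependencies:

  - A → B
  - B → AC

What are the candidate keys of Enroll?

{A}⁺: A→B adds B; B→AC adds C → {A, B, C}.
{B}⁺: B→AC adds A, C → {A, B, C}.

(A), (B)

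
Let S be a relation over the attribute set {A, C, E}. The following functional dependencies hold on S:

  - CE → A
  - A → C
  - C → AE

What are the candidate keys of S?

{A}⁺: A→C adds C; C→AE adds E → {A, C, E}.
{C}⁺: C→AE adds A, E → {A, C, E}.
Any other superkey contains one of these as a subset, so there are no further candidate keys.

A, C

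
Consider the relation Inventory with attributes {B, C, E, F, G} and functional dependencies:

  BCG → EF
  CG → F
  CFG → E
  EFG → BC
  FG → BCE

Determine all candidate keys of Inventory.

Attribute G never appears on the right-hand side of any dependency, so G must belong to every candidate key.
{G}⁺ = {G}, which is not all of the schema, so we must add further attributes.
{C, G}⁺: CG→F adds F; CFG→E adds E; EFG→BC adds B → {B, C, E, F, G}. Minimal: {G}⁺ = {G}; {C}⁺ = {C} — none reach the full schema.
{F, G}⁺: FG→BCE adds B, C, E → {B, C, E, F, G}. Minimal: {G}⁺ = {G}; {F}⁺ = {F} — none reach the full schema.
Any other superkey contains one of these as a subset, so there are no further candidate keys.

CG, FG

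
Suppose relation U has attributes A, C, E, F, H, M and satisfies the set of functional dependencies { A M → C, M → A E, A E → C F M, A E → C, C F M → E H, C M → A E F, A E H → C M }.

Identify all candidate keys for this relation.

{M}, {A, E}

{M}⁺: M→AE adds A, E; AE→CFM adds C, F; CFM→EH adds H → {A, C, E, F, H, M}.
{A, E}⁺: AE→CFM adds C, F, M; CFM→EH adds H → {A, C, E, F, H, M}. Minimal: {E}⁺ = {E}; {A}⁺ = {A} — none reach the full schema.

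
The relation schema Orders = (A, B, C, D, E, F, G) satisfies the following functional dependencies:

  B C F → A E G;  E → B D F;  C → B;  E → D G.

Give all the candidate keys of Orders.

Attribute C never appears on the right-hand side of any dependency, so C must belong to every candidate key.
{C}⁺ = {B, C}, which is not all of the schema, so we must add further attributes.
{C, E}⁺: E→BDF adds B, D, F; E→DG adds G; BCF→AEG adds A → {A, B, C, D, E, F, G}. Minimal: {E}⁺ = {B, D, E, F, G}; {C}⁺ = {B, C} — none reach the full schema.
{C, F}⁺: C→B adds B; BCF→AEG adds A, E, G; E→BDF adds D → {A, B, C, D, E, F, G}. Minimal: {F}⁺ = {F}; {C}⁺ = {B, C} — none reach the full schema.

(C, E); (C, F)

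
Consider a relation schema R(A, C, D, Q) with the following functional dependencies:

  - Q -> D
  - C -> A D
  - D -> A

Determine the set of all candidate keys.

{C, Q}

Attributes C, Q never appear on any right-hand side, so every candidate key must contain {C, Q}.
{C, Q}⁺ = {A, C, D, Q}, which is all of the schema, so {C, Q} is the only candidate key.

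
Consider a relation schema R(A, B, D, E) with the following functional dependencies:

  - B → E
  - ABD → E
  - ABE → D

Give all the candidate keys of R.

Attributes A, B never appear on any right-hand side, so every candidate key must contain {A, B}.
{A, B}⁺ = {A, B, D, E}, which is all of the schema, so {A, B} is the only candidate key.

(A, B)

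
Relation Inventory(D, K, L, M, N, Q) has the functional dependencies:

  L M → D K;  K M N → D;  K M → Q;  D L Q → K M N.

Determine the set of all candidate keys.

Attribute L never appears on the right-hand side of any dependency, so L must belong to every candidate key.
{L}⁺ = {L}, which is not all of the schema, so we must add further attributes.
{L, M}⁺: LM→DK adds D, K; KM→Q adds Q; DLQ→KMN adds N → {D, K, L, M, N, Q}. Minimal: {M}⁺ = {M}; {L}⁺ = {L} — none reach the full schema.
{D, L, Q}⁺: DLQ→KMN adds K, M, N → {D, K, L, M, N, Q}. Minimal: {L, Q}⁺ = {L, Q}; {D, Q}⁺ = {D, Q}; {D, L}⁺ = {D, L} — none reach the full schema.
Any other superkey contains one of these as a subset, so there are no further candidate keys.

{L, M}, {D, L, Q}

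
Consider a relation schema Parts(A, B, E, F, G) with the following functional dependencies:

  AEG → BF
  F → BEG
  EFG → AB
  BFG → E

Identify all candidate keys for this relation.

{F}; {A, E, G}

{F}⁺: F→BEG adds B, E, G; EFG→AB adds A → {A, B, E, F, G}.
{A, E, G}⁺: AEG→BF adds B, F → {A, B, E, F, G}. Minimal: {E, G}⁺ = {E, G}; {A, G}⁺ = {A, G}; {A, E}⁺ = {A, E} — none reach the full schema.
Any other superkey contains one of these as a subset, so there are no further candidate keys.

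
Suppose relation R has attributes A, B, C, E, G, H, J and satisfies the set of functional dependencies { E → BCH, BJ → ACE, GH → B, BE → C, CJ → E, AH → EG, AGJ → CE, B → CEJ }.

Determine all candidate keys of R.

{B}⁺: B→CEJ adds C, E, J; E→BCH adds H; BJ→ACE adds A; AH→EG adds G → {A, B, C, E, G, H, J}.
{E}⁺: E→BCH adds B, C, H; B→CEJ adds J; BJ→ACE adds A; AH→EG adds G → {A, B, C, E, G, H, J}.
{A, H}⁺: AH→EG adds E, G; E→BCH adds B, C; B→CEJ adds J → {A, B, C, E, G, H, J}. Minimal: {H}⁺ = {H}; {A}⁺ = {A} — none reach the full schema.
{C, J}⁺: CJ→E adds E; E→BCH adds B, H; BJ→ACE adds A; AH→EG adds G → {A, B, C, E, G, H, J}. Minimal: {J}⁺ = {J}; {C}⁺ = {C} — none reach the full schema.
{G, H}⁺: GH→B adds B; B→CEJ adds C, E, J; BJ→ACE adds A → {A, B, C, E, G, H, J}. Minimal: {H}⁺ = {H}; {G}⁺ = {G} — none reach the full schema.
{A, G, J}⁺: AGJ→CE adds C, E; E→BCH adds B, H → {A, B, C, E, G, H, J}. Minimal: {G, J}⁺ = {G, J}; {A, J}⁺ = {A, J}; {A, G}⁺ = {A, G} — none reach the full schema.

{B}, {E}, {A, H}, {C, J}, {G, H}, {A, G, J}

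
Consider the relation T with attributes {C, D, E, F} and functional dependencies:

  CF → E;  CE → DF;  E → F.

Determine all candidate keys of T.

Attribute C never appears on the right-hand side of any dependency, so C must belong to every candidate key.
{C}⁺ = {C}, which is not all of the schema, so we must add further attributes.
{C, E}⁺: CE→DF adds D, F → {C, D, E, F}. Minimal: {E}⁺ = {E, F}; {C}⁺ = {C} — none reach the full schema.
{C, F}⁺: CF→E adds E; CE→DF adds D → {C, D, E, F}. Minimal: {F}⁺ = {F}; {C}⁺ = {C} — none reach the full schema.
Any other superkey contains one of these as a subset, so there are no further candidate keys.

{C, E}, {C, F}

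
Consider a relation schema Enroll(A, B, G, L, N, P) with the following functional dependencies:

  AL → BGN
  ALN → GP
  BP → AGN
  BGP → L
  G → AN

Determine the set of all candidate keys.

{A, L}, {B, P}, {G, L}

{A, L}⁺: AL→BGN adds B, G, N; ALN→GP adds P → {A, B, G, L, N, P}. Minimal: {L}⁺ = {L}; {A}⁺ = {A} — none reach the full schema.
{B, P}⁺: BP→AGN adds A, G, N; BGP→L adds L → {A, B, G, L, N, P}. Minimal: {P}⁺ = {P}; {B}⁺ = {B} — none reach the full schema.
{G, L}⁺: G→AN adds A, N; AL→BGN adds B; ALN→GP adds P → {A, B, G, L, N, P}. Minimal: {L}⁺ = {L}; {G}⁺ = {A, G, N} — none reach the full schema.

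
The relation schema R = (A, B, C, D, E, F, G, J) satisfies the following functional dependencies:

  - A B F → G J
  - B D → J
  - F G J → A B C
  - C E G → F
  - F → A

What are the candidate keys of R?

{B, D, E, F}⁺: BD→J adds J; F→A adds A; ABF→GJ adds G; FGJ→ABC adds C → {A, B, C, D, E, F, G, J}. Minimal: {D, E, F}⁺ = {A, D, E, F}; {B, E, F}⁺ = {A, B, C, E, F, G, J}; {B, D, F}⁺ = {A, B, C, D, F, G, J}; … — none reach the full schema.
{B, C, D, E, G}⁺: BD→J adds J; CEG→F adds F; F→A adds A → {A, B, C, D, E, F, G, J}. Minimal: {C, D, E, G}⁺ = {A, C, D, E, F, G}; {B, D, E, G}⁺ = {B, D, E, G, J}; {B, C, E, G}⁺ = {A, B, C, E, F, G, J}; … — none reach the full schema.
{C, D, E, G, J}⁺: CEG→F adds F; F→A adds A; FGJ→ABC adds B → {A, B, C, D, E, F, G, J}. Minimal: {D, E, G, J}⁺ = {D, E, G, J}; {C, E, G, J}⁺ = {A, B, C, E, F, G, J}; {C, D, G, J}⁺ = {C, D, G, J}; … — none reach the full schema.
{D, E, F, G, J}⁺: FGJ→ABC adds A, B, C → {A, B, C, D, E, F, G, J}. Minimal: {E, F, G, J}⁺ = {A, B, C, E, F, G, J}; {D, F, G, J}⁺ = {A, B, C, D, F, G, J}; {D, E, G, J}⁺ = {D, E, G, J}; … — none reach the full schema.

(B, D, E, F); (B, C, D, E, G); (C, D, E, G, J); (D, E, F, G, J)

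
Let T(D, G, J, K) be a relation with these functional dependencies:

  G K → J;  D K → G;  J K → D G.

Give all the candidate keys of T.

DK, GK, JK

Attribute K never appears on the right-hand side of any dependency, so K must belong to every candidate key.
{K}⁺ = {K}, which is not all of the schema, so we must add further attributes.
{D, K}⁺: DK→G adds G; GK→J adds J → {D, G, J, K}.
{G, K}⁺: GK→J adds J; JK→DG adds D → {D, G, J, K}.
{J, K}⁺: JK→DG adds D, G → {D, G, J, K}.
Any other superkey contains one of these as a subset, so there are no further candidate keys.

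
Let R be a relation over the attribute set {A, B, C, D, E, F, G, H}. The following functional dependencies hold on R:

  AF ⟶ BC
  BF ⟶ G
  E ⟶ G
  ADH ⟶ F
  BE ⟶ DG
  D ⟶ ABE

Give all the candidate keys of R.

Attribute H never appears on the right-hand side of any dependency, so H must belong to every candidate key.
{H}⁺ = {H}, which is not all of the schema, so we must add further attributes.
{D, H}⁺: D→ABE adds A, B, E; E→G adds G; ADH→F adds F; AF→BC adds C → {A, B, C, D, E, F, G, H}. Minimal: {H}⁺ = {H}; {D}⁺ = {A, B, D, E, G} — none reach the full schema.
{B, E, H}⁺: E→G adds G; BE→DG adds D; D→ABE adds A; ADH→F adds F; AF→BC adds C → {A, B, C, D, E, F, G, H}. Minimal: {E, H}⁺ = {E, G, H}; {B, H}⁺ = {B, H}; {B, E}⁺ = {A, B, D, E, G} — none reach the full schema.
{A, E, F, H}⁺: AF→BC adds B, C; BF→G adds G; BE→DG adds D → {A, B, C, D, E, F, G, H}. Minimal: {E, F, H}⁺ = {E, F, G, H}; {A, F, H}⁺ = {A, B, C, F, G, H}; {A, E, H}⁺ = {A, E, G, H}; … — none reach the full schema.
Any other superkey contains one of these as a subset, so there are no further candidate keys.

(D, H); (B, E, H); (A, E, F, H)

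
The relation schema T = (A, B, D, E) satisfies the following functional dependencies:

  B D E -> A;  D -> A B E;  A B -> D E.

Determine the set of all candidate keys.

(D), (A, B)

{D}⁺: D→ABE adds A, B, E → {A, B, D, E}.
{A, B}⁺: AB→DE adds D, E → {A, B, D, E}.
Any other superkey contains one of these as a subset, so there are no further candidate keys.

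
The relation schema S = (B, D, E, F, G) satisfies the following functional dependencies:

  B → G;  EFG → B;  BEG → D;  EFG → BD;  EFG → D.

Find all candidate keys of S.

Attributes E, F never appear on any right-hand side, so every candidate key must contain {E, F}.
{E, F}⁺ = {E, F}, which is not all of the schema, so we must add further attributes.
{B, E, F}⁺: B→G adds G; BEG→D adds D → {B, D, E, F, G}. Minimal: {E, F}⁺ = {E, F}; {B, F}⁺ = {B, F, G}; {B, E}⁺ = {B, D, E, G} — none reach the full schema.
{E, F, G}⁺: EFG→B adds B; BEG→D adds D → {B, D, E, F, G}. Minimal: {F, G}⁺ = {F, G}; {E, G}⁺ = {E, G}; {E, F}⁺ = {E, F} — none reach the full schema.
Any other superkey contains one of these as a subset, so there are no further candidate keys.

(B, E, F); (E, F, G)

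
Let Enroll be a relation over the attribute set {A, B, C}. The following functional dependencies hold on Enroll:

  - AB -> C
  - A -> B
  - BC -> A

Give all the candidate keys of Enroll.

{A}, {B, C}

{A}⁺: A→B adds B; AB→C adds C → {A, B, C}.
{B, C}⁺: BC→A adds A → {A, B, C}. Minimal: {C}⁺ = {C}; {B}⁺ = {B} — none reach the full schema.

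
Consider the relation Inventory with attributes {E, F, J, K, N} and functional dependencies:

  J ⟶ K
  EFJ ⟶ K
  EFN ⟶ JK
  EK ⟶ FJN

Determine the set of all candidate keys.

Attribute E never appears on the right-hand side of any dependency, so E must belong to every candidate key.
{E}⁺ = {E}, which is not all of the schema, so we must add further attributes.
{E, J}⁺: J→K adds K; EK→FJN adds F, N → {E, F, J, K, N}.
{E, K}⁺: EK→FJN adds F, J, N → {E, F, J, K, N}.
{E, F, N}⁺: EFN→JK adds J, K → {E, F, J, K, N}.
Any other superkey contains one of these as a subset, so there are no further candidate keys.

EJ; EK; EFN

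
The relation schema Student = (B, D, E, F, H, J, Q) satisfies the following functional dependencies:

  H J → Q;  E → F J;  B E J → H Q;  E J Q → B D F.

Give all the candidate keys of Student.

{B, E}, {E, H}, {E, Q}

{B, E}⁺: E→FJ adds F, J; BEJ→HQ adds H, Q; EJQ→BDF adds D → {B, D, E, F, H, J, Q}. Minimal: {E}⁺ = {E, F, J}; {B}⁺ = {B} — none reach the full schema.
{E, H}⁺: E→FJ adds F, J; HJ→Q adds Q; EJQ→BDF adds B, D → {B, D, E, F, H, J, Q}. Minimal: {H}⁺ = {H}; {E}⁺ = {E, F, J} — none reach the full schema.
{E, Q}⁺: E→FJ adds F, J; EJQ→BDF adds B, D; BEJ→HQ adds H → {B, D, E, F, H, J, Q}. Minimal: {Q}⁺ = {Q}; {E}⁺ = {E, F, J} — none reach the full schema.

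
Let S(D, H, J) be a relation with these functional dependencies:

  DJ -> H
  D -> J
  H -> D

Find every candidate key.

{D}, {H}

{D}⁺: D→J adds J; DJ→H adds H → {D, H, J}.
{H}⁺: H→D adds D; D→J adds J → {D, H, J}.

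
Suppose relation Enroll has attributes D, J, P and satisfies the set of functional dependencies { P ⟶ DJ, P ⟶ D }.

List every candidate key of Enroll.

Attribute P never appears on the right-hand side of any dependency, so P must belong to every candidate key.
{P}⁺ = {D, J, P}, which is all of the schema, so {P} is the only candidate key.

P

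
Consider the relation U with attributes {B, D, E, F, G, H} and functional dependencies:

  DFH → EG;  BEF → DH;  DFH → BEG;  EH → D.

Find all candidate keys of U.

BEF, DFH, EFH

{B, E, F}⁺: BEF→DH adds D, H; DFH→BEG adds G → {B, D, E, F, G, H}.
{D, F, H}⁺: DFH→EG adds E, G; DFH→BEG adds B → {B, D, E, F, G, H}.
{E, F, H}⁺: EH→D adds D; DFH→EG adds G; DFH→BEG adds B → {B, D, E, F, G, H}.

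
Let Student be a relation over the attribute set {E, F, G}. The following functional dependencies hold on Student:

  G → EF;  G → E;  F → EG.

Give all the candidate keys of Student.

{F}⁺: F→EG adds E, G → {E, F, G}.
{G}⁺: G→EF adds E, F → {E, F, G}.

{F}; {G}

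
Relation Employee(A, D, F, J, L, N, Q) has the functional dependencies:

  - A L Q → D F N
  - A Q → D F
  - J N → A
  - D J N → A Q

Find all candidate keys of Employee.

{A, J, L, Q}⁺: ALQ→DFN adds D, F, N → {A, D, F, J, L, N, Q}. Minimal: {J, L, Q}⁺ = {J, L, Q}; {A, L, Q}⁺ = {A, D, F, L, N, Q}; {A, J, Q}⁺ = {A, D, F, J, Q}; … — none reach the full schema.
{D, J, L, N}⁺: JN→A adds A; DJN→AQ adds Q; ALQ→DFN adds F → {A, D, F, J, L, N, Q}. Minimal: {J, L, N}⁺ = {A, J, L, N}; {D, L, N}⁺ = {D, L, N}; {D, J, N}⁺ = {A, D, F, J, N, Q}; … — none reach the full schema.
{J, L, N, Q}⁺: JN→A adds A; ALQ→DFN adds D, F → {A, D, F, J, L, N, Q}. Minimal: {L, N, Q}⁺ = {L, N, Q}; {J, N, Q}⁺ = {A, D, F, J, N, Q}; {J, L, Q}⁺ = {J, L, Q}; … — none reach the full schema.
Any other superkey contains one of these as a subset, so there are no further candidate keys.

{A, J, L, Q}, {D, J, L, N}, {J, L, N, Q}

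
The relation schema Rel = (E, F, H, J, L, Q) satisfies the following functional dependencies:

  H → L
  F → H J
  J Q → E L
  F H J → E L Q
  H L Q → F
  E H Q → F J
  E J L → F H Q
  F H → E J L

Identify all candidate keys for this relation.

(F), (H, Q), (J, Q), (E, H, J), (E, J, L)

{F}⁺: F→HJ adds H, J; FHJ→ELQ adds E, L, Q → {E, F, H, J, L, Q}.
{H, Q}⁺: H→L adds L; HLQ→F adds F; FH→EJL adds E, J → {E, F, H, J, L, Q}.
{J, Q}⁺: JQ→EL adds E, L; EJL→FHQ adds F, H → {E, F, H, J, L, Q}.
{E, H, J}⁺: H→L adds L; EJL→FHQ adds F, Q → {E, F, H, J, L, Q}.
{E, J, L}⁺: EJL→FHQ adds F, H, Q → {E, F, H, J, L, Q}.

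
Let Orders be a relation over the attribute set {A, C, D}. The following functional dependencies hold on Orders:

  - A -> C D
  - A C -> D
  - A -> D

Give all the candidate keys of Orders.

A

Attribute A never appears on the right-hand side of any dependency, so A must belong to every candidate key.
{A}⁺ = {A, C, D}, which is all of the schema, so {A} is the only candidate key.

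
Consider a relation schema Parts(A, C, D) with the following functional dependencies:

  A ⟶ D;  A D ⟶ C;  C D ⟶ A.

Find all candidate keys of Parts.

{A}; {C, D}

{A}⁺: A→D adds D; AD→C adds C → {A, C, D}.
{C, D}⁺: CD→A adds A → {A, C, D}. Minimal: {D}⁺ = {D}; {C}⁺ = {C} — none reach the full schema.
Any other superkey contains one of these as a subset, so there are no further candidate keys.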